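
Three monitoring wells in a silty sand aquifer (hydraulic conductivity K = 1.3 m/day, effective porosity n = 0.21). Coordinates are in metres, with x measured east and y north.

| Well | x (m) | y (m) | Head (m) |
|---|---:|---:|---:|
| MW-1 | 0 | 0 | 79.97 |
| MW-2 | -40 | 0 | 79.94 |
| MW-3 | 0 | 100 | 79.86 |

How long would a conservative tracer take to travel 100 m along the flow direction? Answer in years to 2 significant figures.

∂h/∂x = (79.94 − 79.97) / (-40 − 0) = +0.0007500
∂h/∂y = (79.86 − 79.97) / (100 − 0) = -0.001100
|∇h| = √(0.0007500² + -0.001100²) = 0.001331
Seepage velocity v = K·i/n = 1.3 × 0.001331 / 0.21 = 0.00824 m/day.
t = 100 / 0.00824 = 1.214e+04 days = 33.2 years.

33 years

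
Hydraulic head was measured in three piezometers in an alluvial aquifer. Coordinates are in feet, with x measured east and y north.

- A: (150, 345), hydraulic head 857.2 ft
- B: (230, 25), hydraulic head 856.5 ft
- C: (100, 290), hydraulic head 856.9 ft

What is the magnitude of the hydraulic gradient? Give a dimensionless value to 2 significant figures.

Taking A as reference: B−A = (80, -320, -0.7); C−A = (-50, -55, -0.3).
Solve a·Δx + b·Δy = Δh: det = 80·(-55) − (-50)·(-320) = -20400.
∂h/∂x = [(-0.7)·(-55) − (-0.3)·(-320)] / -20400 = +0.002819
∂h/∂y = [80·(-0.3) − (-50)·(-0.7)] / -20400 = +0.002892
|∇h| = √(0.002819² + 0.002892²) = 0.004039

0.0040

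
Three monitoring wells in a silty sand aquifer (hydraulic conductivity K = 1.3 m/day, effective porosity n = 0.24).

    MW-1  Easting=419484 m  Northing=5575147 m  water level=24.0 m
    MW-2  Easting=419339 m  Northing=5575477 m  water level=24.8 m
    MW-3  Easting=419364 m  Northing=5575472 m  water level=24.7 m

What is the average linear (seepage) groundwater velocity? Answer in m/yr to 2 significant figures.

7.8 m/yr

Taking MW-1 as reference: MW-2−MW-1 = (-145, 330, +0.8); MW-3−MW-1 = (-120, 325, +0.7).
Determinant of the coordinate differences = (-145)·325 − (-120)·330 = -7525.
∂h/∂x = [(+0.8)·325 − (+0.7)·330] / -7525 = -0.003854
∂h/∂y = [(-145)·(+0.7) − (-120)·(+0.8)] / -7525 = +0.0007309
|∇h| = √(-0.003854² + 0.0007309²) = 0.003923
Seepage velocity v = K·i/n = 1.3 × 0.003923 / 0.24 = 0.02125 m/day = 7.762 m/yr.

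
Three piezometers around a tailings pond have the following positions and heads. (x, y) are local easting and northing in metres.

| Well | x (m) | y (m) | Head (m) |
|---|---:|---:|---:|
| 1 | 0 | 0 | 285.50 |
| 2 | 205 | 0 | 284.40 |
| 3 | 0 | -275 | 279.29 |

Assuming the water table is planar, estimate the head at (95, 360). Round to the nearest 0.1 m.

∂h/∂x = (284.40 − 285.50) / (205 − 0) = -0.005366
∂h/∂y = (279.29 − 285.50) / (-275 − 0) = +0.02258
h(95, 360) = 285.50 + (-0.005366)·(95) + (+0.02258)·(360) = 285.50 -0.510 +8.129 = 293.120 m.

293.1 m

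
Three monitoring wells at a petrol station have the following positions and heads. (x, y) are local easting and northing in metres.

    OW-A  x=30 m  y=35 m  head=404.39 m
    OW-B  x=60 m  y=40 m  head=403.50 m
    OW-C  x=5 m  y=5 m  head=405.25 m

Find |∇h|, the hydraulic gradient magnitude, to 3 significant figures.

0.0293

Differences from OW-A: to OW-B (Δx, Δy, Δh) = (30, 5, -0.89); to OW-C = (-25, -30, +0.86).
Solve a·Δx + b·Δy = Δh: det = 30·(-30) − (-25)·5 = -775.
∂h/∂x = [(-0.89)·(-30) − (+0.86)·5] / -775 = -0.02890
∂h/∂y = [30·(+0.86) − (-25)·(-0.89)] / -775 = -0.004581
|∇h| = √(-0.02890² + -0.004581²) = 0.02926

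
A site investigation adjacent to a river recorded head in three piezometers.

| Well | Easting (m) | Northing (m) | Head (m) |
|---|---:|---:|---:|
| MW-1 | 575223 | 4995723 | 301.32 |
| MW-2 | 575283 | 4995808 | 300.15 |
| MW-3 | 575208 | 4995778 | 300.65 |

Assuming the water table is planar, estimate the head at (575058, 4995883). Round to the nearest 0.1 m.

With h = a·x + b·y + c and MW-1 as origin, the differences give:
  60·a + 85·b = -1.17
  (-15)·a + 55·b = -0.67
Eliminate b (×55 and ×85, subtract): 4575·a = -7.400 → a = ∂h/∂x = -0.001617
Back-substitute: b = ∂h/∂y = -0.01262.
h(575058, 4995883) = 301.32 + (-0.001617)·(-165) + (-0.01262)·(160) = 301.32 +0.267 -2.020 = 299.567 m.

299.6 m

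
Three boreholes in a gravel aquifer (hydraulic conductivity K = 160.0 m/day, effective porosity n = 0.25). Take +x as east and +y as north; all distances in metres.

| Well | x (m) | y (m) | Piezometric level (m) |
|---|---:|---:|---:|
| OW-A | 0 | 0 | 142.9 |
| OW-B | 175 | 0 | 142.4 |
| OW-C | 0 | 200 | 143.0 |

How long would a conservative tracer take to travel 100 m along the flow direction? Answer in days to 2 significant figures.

∂h/∂x = (142.4 − 142.9) / (175 − 0) = -0.002857
∂h/∂y = (143.0 − 142.9) / (200 − 0) = +0.0005000
|∇h| = √(-0.002857² + 0.0005000²) = 0.0029
Seepage velocity v = K·i/n = 160.0 × 0.0029 / 0.25 = 1.856 m/day.
t = 100 / 1.856 = 53.88 days.

54 days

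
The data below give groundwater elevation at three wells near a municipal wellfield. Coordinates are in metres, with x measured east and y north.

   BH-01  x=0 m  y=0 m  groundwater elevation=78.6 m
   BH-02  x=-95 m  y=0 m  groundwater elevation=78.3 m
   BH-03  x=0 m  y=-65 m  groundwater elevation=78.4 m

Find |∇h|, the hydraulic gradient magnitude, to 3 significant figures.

0.00441

∂h/∂x = (78.3 − 78.6) / (-95 − 0) = +0.003158
∂h/∂y = (78.4 − 78.6) / (-65 − 0) = +0.003077
|∇h| = √(0.003158² + 0.003077²) = 0.004409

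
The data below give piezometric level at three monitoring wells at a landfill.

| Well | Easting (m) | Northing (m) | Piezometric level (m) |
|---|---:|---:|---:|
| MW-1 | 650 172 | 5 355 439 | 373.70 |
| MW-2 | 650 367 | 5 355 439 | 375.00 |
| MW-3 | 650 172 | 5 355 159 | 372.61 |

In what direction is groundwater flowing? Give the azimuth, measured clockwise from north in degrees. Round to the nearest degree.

240°

∂h/∂x = (375.00 − 373.70) / (650367 − 650172) = +0.006667
∂h/∂y = (372.61 − 373.70) / (5355159 − 5355439) = +0.003893
Flow direction (−∇h) has components (-0.006667 E, -0.003893 N).
Azimuth = atan2(E, N) = atan2(-0.006667, -0.003893) = 239.7° ≈ 240°.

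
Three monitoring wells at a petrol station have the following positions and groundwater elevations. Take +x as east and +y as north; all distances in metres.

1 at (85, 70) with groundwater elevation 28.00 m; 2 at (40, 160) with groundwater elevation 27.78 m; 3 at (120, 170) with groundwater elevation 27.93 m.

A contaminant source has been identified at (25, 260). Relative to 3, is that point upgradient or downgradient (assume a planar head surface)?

With h = a·x + b·y + c and 1 as origin, the differences give:
  (-45)·a + 90·b = -0.22
  35·a + 100·b = -0.07
Eliminate b (×100 and ×90, subtract): -7650·a = -15.700 → a = ∂h/∂x = +0.002052
Back-substitute: b = ∂h/∂y = -0.001418.
Head at (25, 260) = 28.00 + (+0.002052)·(-60) + (-0.001418)·(190) = 27.61 m.
That is lower than the 27.93 m at 3, so the point is downgradient.

downgradient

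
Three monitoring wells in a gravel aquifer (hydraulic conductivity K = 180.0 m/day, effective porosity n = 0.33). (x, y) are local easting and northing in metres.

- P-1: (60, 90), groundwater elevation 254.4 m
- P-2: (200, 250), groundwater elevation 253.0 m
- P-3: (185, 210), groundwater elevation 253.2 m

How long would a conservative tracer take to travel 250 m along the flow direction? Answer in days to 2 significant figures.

Taking P-1 as reference: P-2−P-1 = (140, 160, -1.4); P-3−P-1 = (125, 120, -1.2).
Solve a·Δx + b·Δy = Δh: det = 140·120 − 125·160 = -3200.
∂h/∂x = [(-1.4)·120 − (-1.2)·160] / -3200 = -0.007500
∂h/∂y = [140·(-1.2) − 125·(-1.4)] / -3200 = -0.002187
|∇h| = √(-0.007500² + -0.002187²) = 0.007812
Seepage velocity v = K·i/n = 180.0 × 0.007812 / 0.33 = 4.261 m/day.
t = 250 / 4.261 = 58.67 days.

59 days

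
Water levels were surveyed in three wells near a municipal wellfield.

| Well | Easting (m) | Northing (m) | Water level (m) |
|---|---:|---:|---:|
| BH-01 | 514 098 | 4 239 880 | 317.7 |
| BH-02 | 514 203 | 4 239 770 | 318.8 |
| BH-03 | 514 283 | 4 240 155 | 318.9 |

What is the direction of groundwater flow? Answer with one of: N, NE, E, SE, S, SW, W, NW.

W

Three-point gradient (reference BH-01): Δ to BH-02 = (105, -110, +1.1), Δ to BH-03 = (185, 275, +1.2).
∂h/∂x = +0.008827, ∂h/∂y = -0.001574 (det = 49225).
Flow = −∇h = (-0.008827 east, +0.001574 north), which points west.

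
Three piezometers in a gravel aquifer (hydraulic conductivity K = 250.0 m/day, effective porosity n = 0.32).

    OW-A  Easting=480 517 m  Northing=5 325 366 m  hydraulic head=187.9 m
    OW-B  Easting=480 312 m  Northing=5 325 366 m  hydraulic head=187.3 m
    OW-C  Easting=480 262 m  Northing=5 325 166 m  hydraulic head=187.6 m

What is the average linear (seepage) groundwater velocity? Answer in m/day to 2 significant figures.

Differences from OW-A: to OW-B (Δx, Δy, Δh) = (-205, 0, -0.6); to OW-C = (-255, -200, -0.3).
Determinant of the coordinate differences = (-205)·(-200) − (-255)·0 = 41000.
∂h/∂x = [(-0.6)·(-200) − (-0.3)·0] / 41000 = +0.002927
∂h/∂y = [(-205)·(-0.3) − (-255)·(-0.6)] / 41000 = -0.002232
|∇h| = √(0.002927² + -0.002232²) = 0.003681
Seepage velocity v = K·i/n = 250.0 × 0.003681 / 0.32 = 2.876 m/day.

2.9 m/day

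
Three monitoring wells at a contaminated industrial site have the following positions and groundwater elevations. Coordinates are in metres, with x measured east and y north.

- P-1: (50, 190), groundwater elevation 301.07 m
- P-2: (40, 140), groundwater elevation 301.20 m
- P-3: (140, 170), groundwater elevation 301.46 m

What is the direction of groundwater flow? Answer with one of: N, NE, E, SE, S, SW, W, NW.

Differences from P-1: to P-2 (Δx, Δy, Δh) = (-10, -50, +0.13); to P-3 = (90, -20, +0.39).
Determinant of the coordinate differences = (-10)·(-20) − 90·(-50) = 4700.
∂h/∂x = [(+0.13)·(-20) − (+0.39)·(-50)] / 4700 = +0.003596
∂h/∂y = [(-10)·(+0.39) − 90·(+0.13)] / 4700 = -0.003319
Flow = −∇h = (-0.003596 east, +0.003319 north), which points northwest.

NW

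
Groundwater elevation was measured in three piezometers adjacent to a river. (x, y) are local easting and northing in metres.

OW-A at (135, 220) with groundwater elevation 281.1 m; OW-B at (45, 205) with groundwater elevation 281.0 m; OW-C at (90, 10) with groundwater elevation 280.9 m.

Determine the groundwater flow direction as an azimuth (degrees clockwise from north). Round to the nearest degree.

233°

With h = a·x + b·y + c and OW-A as origin, the differences give:
  (-90)·a + (-15)·b = -0.1
  (-45)·a + (-210)·b = -0.2
Eliminate b (×(-210) and ×(-15), subtract): 18225·a = 18.00 → a = ∂h/∂x = +0.0009877
Back-substitute: b = ∂h/∂y = +0.0007407.
Flow direction (−∇h) has components (-0.0009877 E, -0.0007407 N).
Azimuth = atan2(E, N) = atan2(-0.0009877, -0.0007407) = 233.1° ≈ 233°.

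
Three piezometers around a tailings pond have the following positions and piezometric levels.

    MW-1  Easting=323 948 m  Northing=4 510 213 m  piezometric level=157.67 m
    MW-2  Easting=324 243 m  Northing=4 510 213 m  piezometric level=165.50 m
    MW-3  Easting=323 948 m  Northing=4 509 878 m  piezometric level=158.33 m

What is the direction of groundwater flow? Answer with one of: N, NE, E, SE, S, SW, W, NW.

∂h/∂x = (165.50 − 157.67) / (324243 − 323948) = +0.02654
∂h/∂y = (158.33 − 157.67) / (4509878 − 4510213) = -0.001970
Flow = −∇h = (-0.02654 east, +0.001970 north), which points west.

W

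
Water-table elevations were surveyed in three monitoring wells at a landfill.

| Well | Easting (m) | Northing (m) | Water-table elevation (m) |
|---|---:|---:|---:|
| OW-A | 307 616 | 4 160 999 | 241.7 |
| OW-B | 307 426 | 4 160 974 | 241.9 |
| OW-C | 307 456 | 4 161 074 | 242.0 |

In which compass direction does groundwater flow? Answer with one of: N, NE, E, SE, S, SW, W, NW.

SE

Differences from OW-A: to OW-B (Δx, Δy, Δh) = (-190, -25, +0.2); to OW-C = (-160, 75, +0.3).
Solve a·Δx + b·Δy = Δh: det = (-190)·75 − (-160)·(-25) = -18250.
∂h/∂x = [(+0.2)·75 − (+0.3)·(-25)] / -18250 = -0.001233
∂h/∂y = [(-190)·(+0.3) − (-160)·(+0.2)] / -18250 = +0.001370
Flow = −∇h = (+0.001233 east, -0.001370 north), which points southeast.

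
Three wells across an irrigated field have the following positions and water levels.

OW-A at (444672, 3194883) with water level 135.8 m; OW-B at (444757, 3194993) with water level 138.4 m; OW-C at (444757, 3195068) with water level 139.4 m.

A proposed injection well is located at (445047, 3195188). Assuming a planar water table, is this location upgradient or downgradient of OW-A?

upgradient

Taking OW-A as reference: OW-B−OW-A = (85, 110, +2.6); OW-C−OW-A = (85, 185, +3.6).
Solve a·Δx + b·Δy = Δh: det = 85·185 − 85·110 = 6375.
∂h/∂x = [(+2.6)·185 − (+3.6)·110] / 6375 = +0.01333
∂h/∂y = [85·(+3.6) − 85·(+2.6)] / 6375 = +0.01333
Head at (445047, 3195188) = 135.8 + (+0.01333)·(375) + (+0.01333)·(305) = 144.87 m.
That is higher than the 135.8 m at OW-A, so the point is upgradient.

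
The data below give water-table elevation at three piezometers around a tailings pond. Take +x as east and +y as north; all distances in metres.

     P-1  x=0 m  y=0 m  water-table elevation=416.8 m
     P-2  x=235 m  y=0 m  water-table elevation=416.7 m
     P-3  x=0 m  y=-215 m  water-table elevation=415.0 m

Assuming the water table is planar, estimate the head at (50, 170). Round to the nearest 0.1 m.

418.2 m

∂h/∂x = (416.7 − 416.8) / (235 − 0) = -0.0004255
∂h/∂y = (415.0 − 416.8) / (-215 − 0) = +0.008372
h(50, 170) = 416.8 + (-0.0004255)·(50) + (+0.008372)·(170) = 416.8 -0.021 +1.423 = 418.202 m.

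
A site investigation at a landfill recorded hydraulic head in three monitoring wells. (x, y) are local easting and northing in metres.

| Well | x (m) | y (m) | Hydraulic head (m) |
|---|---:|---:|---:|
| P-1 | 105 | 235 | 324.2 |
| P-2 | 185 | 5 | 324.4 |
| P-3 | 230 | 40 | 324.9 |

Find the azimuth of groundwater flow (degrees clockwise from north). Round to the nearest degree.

256°

Differences from P-1: to P-2 (Δx, Δy, Δh) = (80, -230, +0.2); to P-3 = (125, -195, +0.7).
Determinant of the coordinate differences = 80·(-195) − 125·(-230) = 13150.
∂h/∂x = [(+0.2)·(-195) − (+0.7)·(-230)] / 13150 = +0.009278
∂h/∂y = [80·(+0.7) − 125·(+0.2)] / 13150 = +0.002357
Flow direction (−∇h) has components (-0.009278 E, -0.002357 N).
Azimuth = atan2(E, N) = atan2(-0.009278, -0.002357) = 255.7° ≈ 256°.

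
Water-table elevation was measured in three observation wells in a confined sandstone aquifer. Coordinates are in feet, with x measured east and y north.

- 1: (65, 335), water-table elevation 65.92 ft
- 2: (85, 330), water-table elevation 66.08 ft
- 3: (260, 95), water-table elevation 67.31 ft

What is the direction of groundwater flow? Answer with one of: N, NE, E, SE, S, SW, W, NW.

With h = a·x + b·y + c and 1 as origin, the differences give:
  20·a + (-5)·b = +0.16
  195·a + (-240)·b = +1.39
Eliminate b (×(-240) and ×(-5), subtract): -3825·a = -31.450 → a = ∂h/∂x = +0.008222
Back-substitute: b = ∂h/∂y = +0.0008889.
Flow = −∇h = (-0.008222 east, -0.0008889 north), which points west.

W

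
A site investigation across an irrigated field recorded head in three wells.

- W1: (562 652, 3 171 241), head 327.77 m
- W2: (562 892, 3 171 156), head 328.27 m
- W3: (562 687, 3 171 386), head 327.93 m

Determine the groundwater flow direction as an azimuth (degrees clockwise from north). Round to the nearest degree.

Taking W1 as reference: W2−W1 = (240, -85, +0.50); W3−W1 = (35, 145, +0.16).
Solve a·Δx + b·Δy = Δh: det = 240·145 − 35·(-85) = 37775.
∂h/∂x = [(+0.50)·145 − (+0.16)·(-85)] / 37775 = +0.002279
∂h/∂y = [240·(+0.16) − 35·(+0.50)] / 37775 = +0.0005533
Flow direction (−∇h) has components (-0.002279 E, -0.0005533 N).
Azimuth = atan2(E, N) = atan2(-0.002279, -0.0005533) = 256.4° ≈ 256°.

256°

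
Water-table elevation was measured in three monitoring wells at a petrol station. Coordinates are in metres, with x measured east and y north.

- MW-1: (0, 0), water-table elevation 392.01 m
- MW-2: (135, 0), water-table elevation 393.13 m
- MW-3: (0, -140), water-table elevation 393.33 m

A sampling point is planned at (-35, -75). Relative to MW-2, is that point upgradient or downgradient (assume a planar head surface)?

downgradient

∂h/∂x = (393.13 − 392.01) / (135 − 0) = +0.008296
∂h/∂y = (393.33 − 392.01) / (-140 − 0) = -0.009429
Head at (-35, -75) = 392.01 + (+0.008296)·(-35) + (-0.009429)·(-75) = 392.43 m.
That is lower than the 393.13 m at MW-2, so the point is downgradient.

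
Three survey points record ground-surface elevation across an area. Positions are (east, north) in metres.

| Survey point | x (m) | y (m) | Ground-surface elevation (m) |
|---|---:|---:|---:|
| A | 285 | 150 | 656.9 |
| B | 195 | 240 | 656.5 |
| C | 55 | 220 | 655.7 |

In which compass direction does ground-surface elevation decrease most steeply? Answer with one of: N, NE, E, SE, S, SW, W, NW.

W

With z = a·x + b·y + c and A as origin, the differences give:
  (-90)·a + 90·b = -0.4
  (-230)·a + 70·b = -1.2
Eliminate b (×70 and ×90, subtract): 14400·a = 80.00 → a = ∂z/∂x = +0.005556
Back-substitute: b = ∂z/∂y = +0.001111.
Steepest decrease is along −∇f = (-0.005556 E, -0.001111 N) → west.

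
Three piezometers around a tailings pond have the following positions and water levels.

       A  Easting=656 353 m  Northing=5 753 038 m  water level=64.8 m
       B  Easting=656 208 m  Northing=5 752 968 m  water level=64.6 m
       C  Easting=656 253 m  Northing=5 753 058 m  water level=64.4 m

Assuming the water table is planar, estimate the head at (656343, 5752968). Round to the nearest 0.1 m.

Differences from A: to B (Δx, Δy, Δh) = (-145, -70, -0.2); to C = (-100, 20, -0.4).
Determinant of the coordinate differences = (-145)·20 − (-100)·(-70) = -9900.
∂h/∂x = [(-0.2)·20 − (-0.4)·(-70)] / -9900 = +0.003232
∂h/∂y = [(-145)·(-0.4) − (-100)·(-0.2)] / -9900 = -0.003838
h(656343, 5752968) = 64.8 + (+0.003232)·(-10) + (-0.003838)·(-70) = 64.8 -0.032 +0.269 = 65.036 m.

65.0 m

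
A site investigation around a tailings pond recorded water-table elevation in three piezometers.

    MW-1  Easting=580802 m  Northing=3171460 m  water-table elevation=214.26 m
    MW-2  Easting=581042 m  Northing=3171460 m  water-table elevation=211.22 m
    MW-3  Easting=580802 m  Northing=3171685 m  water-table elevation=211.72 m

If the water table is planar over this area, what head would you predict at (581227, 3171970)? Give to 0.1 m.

∂h/∂x = (211.22 − 214.26) / (581042 − 580802) = -0.01267
∂h/∂y = (211.72 − 214.26) / (3171685 − 3171460) = -0.01129
h(581227, 3171970) = 214.26 + (-0.01267)·(425) + (-0.01129)·(510) = 214.26 -5.383 -5.757 = 203.119 m.

203.1 m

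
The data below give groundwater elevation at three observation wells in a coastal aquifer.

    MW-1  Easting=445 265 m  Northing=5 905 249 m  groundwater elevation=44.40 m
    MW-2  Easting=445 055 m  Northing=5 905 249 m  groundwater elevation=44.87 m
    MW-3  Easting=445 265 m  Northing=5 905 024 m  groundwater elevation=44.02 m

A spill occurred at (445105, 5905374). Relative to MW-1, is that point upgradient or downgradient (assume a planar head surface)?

upgradient

∂h/∂x = (44.87 − 44.40) / (445055 − 445265) = -0.002238
∂h/∂y = (44.02 − 44.40) / (5905024 − 5905249) = +0.001689
Head at (445105, 5905374) = 44.40 + (-0.002238)·(-160) + (+0.001689)·(125) = 44.97 m.
That is higher than the 44.40 m at MW-1, so the point is upgradient.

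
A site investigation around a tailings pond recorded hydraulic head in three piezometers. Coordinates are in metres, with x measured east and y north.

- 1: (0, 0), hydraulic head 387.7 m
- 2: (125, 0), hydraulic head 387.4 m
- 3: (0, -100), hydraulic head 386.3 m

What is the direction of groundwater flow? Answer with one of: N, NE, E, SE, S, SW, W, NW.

∂h/∂x = (387.4 − 387.7) / (125 − 0) = -0.002400
∂h/∂y = (386.3 − 387.7) / (-100 − 0) = +0.01400
Flow = −∇h = (+0.002400 east, -0.01400 north), which points south.

S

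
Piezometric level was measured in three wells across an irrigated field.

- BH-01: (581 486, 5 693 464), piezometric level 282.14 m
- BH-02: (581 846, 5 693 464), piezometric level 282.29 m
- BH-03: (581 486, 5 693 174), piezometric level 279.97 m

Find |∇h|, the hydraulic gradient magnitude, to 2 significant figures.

∂h/∂x = (282.29 − 282.14) / (581846 − 581486) = +0.0004167
∂h/∂y = (279.97 − 282.14) / (5693174 − 5693464) = +0.007483
|∇h| = √(0.0004167² + 0.007483²) = 0.007495

0.0075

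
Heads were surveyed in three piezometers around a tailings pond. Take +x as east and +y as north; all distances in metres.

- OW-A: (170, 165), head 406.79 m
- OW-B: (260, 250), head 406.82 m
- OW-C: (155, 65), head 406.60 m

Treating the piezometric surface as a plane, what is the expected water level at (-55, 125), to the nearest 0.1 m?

407.1 m

Three-point gradient (reference OW-A): Δ to OW-B = (90, 85, +0.03), Δ to OW-C = (-15, -100, -0.19).
∂h/∂x = -0.001702, ∂h/∂y = +0.002155 (det = -7725).
h(-55, 125) = 406.79 + (-0.001702)·(-225) + (+0.002155)·(-40) = 406.79 +0.383 -0.086 = 407.087 m.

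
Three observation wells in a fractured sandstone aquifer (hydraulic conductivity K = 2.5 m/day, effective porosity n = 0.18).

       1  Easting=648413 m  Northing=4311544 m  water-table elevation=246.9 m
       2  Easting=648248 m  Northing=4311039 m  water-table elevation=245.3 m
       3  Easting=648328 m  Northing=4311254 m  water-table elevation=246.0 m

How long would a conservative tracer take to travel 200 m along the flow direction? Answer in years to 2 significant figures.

12 years

With h = a·x + b·y + c and 1 as origin, the differences give:
  (-165)·a + (-505)·b = -1.6
  (-85)·a + (-290)·b = -0.9
Eliminate b (×(-290) and ×(-505), subtract): 4925·a = 9.50 → a = ∂h/∂x = +0.001929
Back-substitute: b = ∂h/∂y = +0.002538.
|∇h| = √(0.001929² + 0.002538²) = 0.003188
Seepage velocity v = K·i/n = 2.5 × 0.003188 / 0.18 = 0.04428 m/day.
t = 200 / 0.04428 = 4517 days = 12.4 years.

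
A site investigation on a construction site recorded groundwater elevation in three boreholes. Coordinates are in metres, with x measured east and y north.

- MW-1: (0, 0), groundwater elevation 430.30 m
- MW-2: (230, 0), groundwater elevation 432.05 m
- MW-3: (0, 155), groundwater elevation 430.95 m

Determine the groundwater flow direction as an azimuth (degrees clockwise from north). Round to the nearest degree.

241°

∂h/∂x = (432.05 − 430.30) / (230 − 0) = +0.007609
∂h/∂y = (430.95 − 430.30) / (155 − 0) = +0.004194
Flow direction (−∇h) has components (-0.007609 E, -0.004194 N).
Azimuth = atan2(E, N) = atan2(-0.007609, -0.004194) = 241.1° ≈ 241°.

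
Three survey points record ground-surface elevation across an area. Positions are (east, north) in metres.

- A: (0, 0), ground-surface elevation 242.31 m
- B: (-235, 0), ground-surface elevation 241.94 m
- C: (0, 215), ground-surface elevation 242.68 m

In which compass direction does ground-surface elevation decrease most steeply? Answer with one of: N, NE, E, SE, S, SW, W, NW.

SW

∂z/∂x = (241.94 − 242.31) / (-235 − 0) = +0.001574
∂z/∂y = (242.68 − 242.31) / (215 − 0) = +0.001721
Steepest decrease is along −∇f = (-0.001574 E, -0.001721 N) → southwest.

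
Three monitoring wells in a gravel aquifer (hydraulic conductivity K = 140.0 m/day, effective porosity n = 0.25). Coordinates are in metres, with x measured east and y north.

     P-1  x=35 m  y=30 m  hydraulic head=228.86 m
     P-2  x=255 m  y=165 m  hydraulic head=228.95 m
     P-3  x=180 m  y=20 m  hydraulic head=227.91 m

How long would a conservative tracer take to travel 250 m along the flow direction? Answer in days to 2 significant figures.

38 days

With h = a·x + b·y + c and P-1 as origin, the differences give:
  220·a + 135·b = +0.09
  145·a + (-10)·b = -0.95
Eliminate b (×(-10) and ×135, subtract): -21775·a = 127.350 → a = ∂h/∂x = -0.005848
Back-substitute: b = ∂h/∂y = +0.01020.
|∇h| = √(-0.005848² + 0.01020²) = 0.01176
Seepage velocity v = K·i/n = 140.0 × 0.01176 / 0.25 = 6.586 m/day.
t = 250 / 6.586 = 37.96 days.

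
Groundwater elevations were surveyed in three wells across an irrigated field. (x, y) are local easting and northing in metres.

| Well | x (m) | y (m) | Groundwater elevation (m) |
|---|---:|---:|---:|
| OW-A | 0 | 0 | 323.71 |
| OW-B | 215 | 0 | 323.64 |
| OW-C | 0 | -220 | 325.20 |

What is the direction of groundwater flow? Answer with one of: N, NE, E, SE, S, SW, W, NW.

N

∂h/∂x = (323.64 − 323.71) / (215 − 0) = -0.0003256
∂h/∂y = (325.20 − 323.71) / (-220 − 0) = -0.006773
Flow = −∇h = (+0.0003256 east, +0.006773 north), which points north.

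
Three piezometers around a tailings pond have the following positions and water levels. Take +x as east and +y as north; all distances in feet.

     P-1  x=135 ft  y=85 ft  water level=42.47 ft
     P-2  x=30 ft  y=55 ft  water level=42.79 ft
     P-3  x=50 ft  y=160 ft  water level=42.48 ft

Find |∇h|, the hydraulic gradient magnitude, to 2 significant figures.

0.0034

With h = a·x + b·y + c and P-1 as origin, the differences give:
  (-105)·a + (-30)·b = +0.32
  (-85)·a + 75·b = +0.01
Eliminate b (×75 and ×(-30), subtract): -10425·a = 24.300 → a = ∂h/∂x = -0.002331
Back-substitute: b = ∂h/∂y = -0.002508.
|∇h| = √(-0.002331² + -0.002508²) = 0.003424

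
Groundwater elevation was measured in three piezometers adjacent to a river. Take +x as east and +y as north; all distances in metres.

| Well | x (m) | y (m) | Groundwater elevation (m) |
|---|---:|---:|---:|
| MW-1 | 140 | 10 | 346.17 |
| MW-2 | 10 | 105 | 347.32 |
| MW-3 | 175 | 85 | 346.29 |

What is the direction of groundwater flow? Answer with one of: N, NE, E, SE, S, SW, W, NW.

SE

With h = a·x + b·y + c and MW-1 as origin, the differences give:
  (-130)·a + 95·b = +1.15
  35·a + 75·b = +0.12
Eliminate b (×75 and ×95, subtract): -13075·a = 74.850 → a = ∂h/∂x = -0.005725
Back-substitute: b = ∂h/∂y = +0.004272.
Flow = −∇h = (+0.005725 east, -0.004272 north), which points southeast.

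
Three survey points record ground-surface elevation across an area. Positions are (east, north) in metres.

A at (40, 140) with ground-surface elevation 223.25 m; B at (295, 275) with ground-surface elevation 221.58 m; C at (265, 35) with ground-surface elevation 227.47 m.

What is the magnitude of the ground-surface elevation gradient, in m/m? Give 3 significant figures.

0.0263 m/m

Differences from A: to B (Δx, Δy, Δh) = (255, 135, -1.67); to C = (225, -105, +4.22).
Solve a·Δx + b·Δy = Δz: det = 255·(-105) − 225·135 = -57150.
∂z/∂x = [(-1.67)·(-105) − (+4.22)·135] / -57150 = +0.006900
∂z/∂y = [255·(+4.22) − 225·(-1.67)] / -57150 = -0.02540
|∇f| = √(0.006900² + -0.02540²) = 0.02632 m/m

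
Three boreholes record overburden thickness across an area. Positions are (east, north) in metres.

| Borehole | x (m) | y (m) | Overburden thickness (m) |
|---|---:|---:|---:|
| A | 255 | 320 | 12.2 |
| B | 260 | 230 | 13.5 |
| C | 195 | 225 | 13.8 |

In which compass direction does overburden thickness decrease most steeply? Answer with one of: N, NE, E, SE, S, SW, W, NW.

N

Taking A as reference: B−A = (5, -90, +1.3); C−A = (-60, -95, +1.6).
Determinant of the coordinate differences = 5·(-95) − (-60)·(-90) = -5875.
∂d/∂x = [(+1.3)·(-95) − (+1.6)·(-90)] / -5875 = -0.003489
∂d/∂y = [5·(+1.6) − (-60)·(+1.3)] / -5875 = -0.01464
Steepest decrease is along −∇f = (+0.003489 E, +0.01464 N) → north.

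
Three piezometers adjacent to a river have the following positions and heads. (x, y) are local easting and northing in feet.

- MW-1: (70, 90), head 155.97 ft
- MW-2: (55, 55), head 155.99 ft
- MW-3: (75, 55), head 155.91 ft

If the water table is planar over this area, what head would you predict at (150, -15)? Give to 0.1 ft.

155.5 ft

Three-point gradient (reference MW-1): Δ to MW-2 = (-15, -35, +0.02), Δ to MW-3 = (5, -35, -0.06).
∂h/∂x = -0.004000, ∂h/∂y = +0.001143 (det = 700).
h(150, -15) = 155.97 + (-0.004000)·(80) + (+0.001143)·(-105) = 155.97 -0.320 -0.120 = 155.530 ft.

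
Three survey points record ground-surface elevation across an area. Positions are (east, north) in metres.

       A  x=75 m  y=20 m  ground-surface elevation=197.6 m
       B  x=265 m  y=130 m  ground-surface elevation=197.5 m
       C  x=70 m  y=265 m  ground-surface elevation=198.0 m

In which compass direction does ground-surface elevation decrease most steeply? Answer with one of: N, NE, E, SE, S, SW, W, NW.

SE

Differences from A: to B (Δx, Δy, Δh) = (190, 110, -0.1); to C = (-5, 245, +0.4).
Determinant of the coordinate differences = 190·245 − (-5)·110 = 47100.
∂z/∂x = [(-0.1)·245 − (+0.4)·110] / 47100 = -0.001454
∂z/∂y = [190·(+0.4) − (-5)·(-0.1)] / 47100 = +0.001603
Steepest decrease is along −∇f = (+0.001454 E, -0.001603 N) → southeast.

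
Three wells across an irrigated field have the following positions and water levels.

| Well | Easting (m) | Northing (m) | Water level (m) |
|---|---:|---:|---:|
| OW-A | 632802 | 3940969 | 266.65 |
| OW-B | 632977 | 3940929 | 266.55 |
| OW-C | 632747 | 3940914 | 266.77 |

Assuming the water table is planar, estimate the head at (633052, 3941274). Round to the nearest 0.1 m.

Three-point gradient (reference OW-A): Δ to OW-B = (175, -40, -0.10), Δ to OW-C = (-55, -55, +0.12).
∂h/∂x = -0.0008710, ∂h/∂y = -0.001311 (det = -11825).
h(633052, 3941274) = 266.65 + (-0.0008710)·(250) + (-0.001311)·(305) = 266.65 -0.218 -0.400 = 266.032 m.

266.0 m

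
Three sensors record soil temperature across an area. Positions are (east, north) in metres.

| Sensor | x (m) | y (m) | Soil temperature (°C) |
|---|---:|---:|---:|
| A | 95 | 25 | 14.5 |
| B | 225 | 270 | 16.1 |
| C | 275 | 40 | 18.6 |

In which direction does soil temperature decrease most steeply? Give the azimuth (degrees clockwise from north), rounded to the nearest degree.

284°

With T = a·x + b·y + c and A as origin, the differences give:
  130·a + 245·b = +1.6
  180·a + 15·b = +4.1
Eliminate b (×15 and ×245, subtract): -42150·a = -980.50 → a = ∂T/∂x = +0.02326
Back-substitute: b = ∂T/∂y = -0.005813.
Steepest decrease is along −∇f: components (-0.02326 E, +0.005813 N).
Azimuth = atan2(-0.02326, +0.005813) = 284.0° ≈ 284°.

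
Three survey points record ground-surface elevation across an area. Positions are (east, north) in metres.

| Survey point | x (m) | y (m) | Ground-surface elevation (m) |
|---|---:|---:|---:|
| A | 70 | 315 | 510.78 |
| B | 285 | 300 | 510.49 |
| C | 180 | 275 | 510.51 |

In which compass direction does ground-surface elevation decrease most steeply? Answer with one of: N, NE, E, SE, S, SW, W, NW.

With z = a·x + b·y + c and A as origin, the differences give:
  215·a + (-15)·b = -0.29
  110·a + (-40)·b = -0.27
Eliminate b (×(-40) and ×(-15), subtract): -6950·a = 7.550 → a = ∂z/∂x = -0.001086
Back-substitute: b = ∂z/∂y = +0.003763.
Steepest decrease is along −∇f = (+0.001086 E, -0.003763 N) → south.

S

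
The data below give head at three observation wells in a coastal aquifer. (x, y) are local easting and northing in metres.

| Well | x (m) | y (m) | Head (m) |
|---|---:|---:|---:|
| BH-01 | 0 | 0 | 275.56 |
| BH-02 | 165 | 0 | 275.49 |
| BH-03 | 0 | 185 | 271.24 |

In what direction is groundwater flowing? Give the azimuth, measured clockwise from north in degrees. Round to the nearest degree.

∂h/∂x = (275.49 − 275.56) / (165 − 0) = -0.0004242
∂h/∂y = (271.24 − 275.56) / (185 − 0) = -0.02335
Flow direction (−∇h) has components (+0.0004242 E, +0.02335 N).
Azimuth = atan2(E, N) = atan2(+0.0004242, +0.02335) = 1.0° ≈ 001°.

001°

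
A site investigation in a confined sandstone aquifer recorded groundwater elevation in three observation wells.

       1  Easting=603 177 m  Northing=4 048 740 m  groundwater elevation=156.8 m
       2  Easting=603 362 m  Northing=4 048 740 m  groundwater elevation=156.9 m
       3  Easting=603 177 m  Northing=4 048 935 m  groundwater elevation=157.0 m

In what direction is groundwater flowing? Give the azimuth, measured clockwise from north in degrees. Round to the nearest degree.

∂h/∂x = (156.9 − 156.8) / (603362 − 603177) = +0.0005405
∂h/∂y = (157.0 − 156.8) / (4048935 − 4048740) = +0.001026
Flow direction (−∇h) has components (-0.0005405 E, -0.001026 N).
Azimuth = atan2(E, N) = atan2(-0.0005405, -0.001026) = 207.8° ≈ 208°.

208°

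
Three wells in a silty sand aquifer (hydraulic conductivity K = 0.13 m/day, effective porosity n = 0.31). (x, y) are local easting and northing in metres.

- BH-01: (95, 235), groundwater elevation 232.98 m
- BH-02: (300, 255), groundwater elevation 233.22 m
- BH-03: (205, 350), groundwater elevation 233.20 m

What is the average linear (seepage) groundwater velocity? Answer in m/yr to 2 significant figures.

0.21 m/yr

Taking BH-01 as reference: BH-02−BH-01 = (205, 20, +0.24); BH-03−BH-01 = (110, 115, +0.22).
Solve a·Δx + b·Δy = Δh: det = 205·115 − 110·20 = 21375.
∂h/∂x = [(+0.24)·115 − (+0.22)·20] / 21375 = +0.001085
∂h/∂y = [205·(+0.22) − 110·(+0.24)] / 21375 = +0.0008749
|∇h| = √(0.001085² + 0.0008749²) = 0.001394
Seepage velocity v = K·i/n = 0.13 × 0.001394 / 0.31 = 0.0005846 m/day = 0.2135 m/yr.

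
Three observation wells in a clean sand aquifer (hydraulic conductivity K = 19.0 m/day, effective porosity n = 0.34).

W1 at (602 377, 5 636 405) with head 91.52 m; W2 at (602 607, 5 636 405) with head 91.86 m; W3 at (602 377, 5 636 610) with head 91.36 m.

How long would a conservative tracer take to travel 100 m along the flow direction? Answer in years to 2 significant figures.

2.9 years

∂h/∂x = (91.86 − 91.52) / (602607 − 602377) = +0.001478
∂h/∂y = (91.36 − 91.52) / (5636610 − 5636405) = -0.0007805
|∇h| = √(0.001478² + -0.0007805²) = 0.001671
Seepage velocity v = K·i/n = 19.0 × 0.001671 / 0.34 = 0.09338 m/day.
t = 100 / 0.09338 = 1071 days = 2.93 years.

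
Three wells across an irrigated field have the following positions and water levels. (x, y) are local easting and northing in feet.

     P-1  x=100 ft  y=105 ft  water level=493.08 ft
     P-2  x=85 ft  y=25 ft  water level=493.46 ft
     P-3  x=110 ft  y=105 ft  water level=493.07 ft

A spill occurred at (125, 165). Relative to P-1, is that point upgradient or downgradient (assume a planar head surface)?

downgradient

With h = a·x + b·y + c and P-1 as origin, the differences give:
  (-15)·a + (-80)·b = +0.38
  10·a + 0·b = -0.01
Eliminate b (×0 and ×(-80), subtract): 800·a = -0.800 → a = ∂h/∂x = -0.0010000
Back-substitute: b = ∂h/∂y = -0.004563.
Head at (125, 165) = 493.08 + (-0.0010000)·(25) + (-0.004563)·(60) = 492.78 ft.
That is lower than the 493.08 ft at P-1, so the point is downgradient.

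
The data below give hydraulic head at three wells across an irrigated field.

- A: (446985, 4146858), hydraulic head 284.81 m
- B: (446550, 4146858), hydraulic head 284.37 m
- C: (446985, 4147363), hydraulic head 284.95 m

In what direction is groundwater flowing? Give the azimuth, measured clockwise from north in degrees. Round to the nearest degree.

∂h/∂x = (284.37 − 284.81) / (446550 − 446985) = +0.001011
∂h/∂y = (284.95 − 284.81) / (4147363 − 4146858) = +0.0002772
Flow direction (−∇h) has components (-0.001011 E, -0.0002772 N).
Azimuth = atan2(E, N) = atan2(-0.001011, -0.0002772) = 254.7° ≈ 255°.

255°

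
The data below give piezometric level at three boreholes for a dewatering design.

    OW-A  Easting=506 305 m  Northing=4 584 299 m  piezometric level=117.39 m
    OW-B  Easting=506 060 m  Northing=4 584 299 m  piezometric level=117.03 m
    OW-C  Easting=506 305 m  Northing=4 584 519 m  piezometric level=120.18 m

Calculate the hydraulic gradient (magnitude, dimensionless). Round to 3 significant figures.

∂h/∂x = (117.03 − 117.39) / (506060 − 506305) = +0.001469
∂h/∂y = (120.18 − 117.39) / (4584519 − 4584299) = +0.01268
|∇h| = √(0.001469² + 0.01268²) = 0.01276

0.0128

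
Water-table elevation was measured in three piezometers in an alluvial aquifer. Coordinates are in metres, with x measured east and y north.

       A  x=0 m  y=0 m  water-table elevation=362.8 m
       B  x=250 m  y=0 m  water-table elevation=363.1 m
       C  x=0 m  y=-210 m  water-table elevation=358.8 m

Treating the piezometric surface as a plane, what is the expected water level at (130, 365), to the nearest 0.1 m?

∂h/∂x = (363.1 − 362.8) / (250 − 0) = +0.001200
∂h/∂y = (358.8 − 362.8) / (-210 − 0) = +0.01905
h(130, 365) = 362.8 + (+0.001200)·(130) + (+0.01905)·(365) = 362.8 +0.156 +6.952 = 369.908 m.

369.9 m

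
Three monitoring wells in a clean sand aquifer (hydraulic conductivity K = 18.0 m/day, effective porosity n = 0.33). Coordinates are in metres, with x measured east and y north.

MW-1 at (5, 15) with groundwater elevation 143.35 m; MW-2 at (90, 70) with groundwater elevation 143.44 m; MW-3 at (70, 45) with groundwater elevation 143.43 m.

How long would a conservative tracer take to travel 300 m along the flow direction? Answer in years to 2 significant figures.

7.9 years

Taking MW-1 as reference: MW-2−MW-1 = (85, 55, +0.09); MW-3−MW-1 = (65, 30, +0.08).
Determinant of the coordinate differences = 85·30 − 65·55 = -1025.
∂h/∂x = [(+0.09)·30 − (+0.08)·55] / -1025 = +0.001659
∂h/∂y = [85·(+0.08) − 65·(+0.09)] / -1025 = -0.0009268
|∇h| = √(0.001659² + -0.0009268²) = 0.0019
Seepage velocity v = K·i/n = 18.0 × 0.0019 / 0.33 = 0.1036 m/day.
t = 300 / 0.1036 = 2896 days = 7.93 years.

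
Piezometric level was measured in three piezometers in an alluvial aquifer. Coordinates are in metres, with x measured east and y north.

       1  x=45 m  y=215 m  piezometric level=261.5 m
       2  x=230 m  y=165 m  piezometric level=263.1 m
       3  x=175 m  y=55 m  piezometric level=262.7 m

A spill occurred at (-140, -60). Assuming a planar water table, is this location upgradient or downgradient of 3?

Taking 1 as reference: 2−1 = (185, -50, +1.6); 3−1 = (130, -160, +1.2).
Determinant of the coordinate differences = 185·(-160) − 130·(-50) = -23100.
∂h/∂x = [(+1.6)·(-160) − (+1.2)·(-50)] / -23100 = +0.008485
∂h/∂y = [185·(+1.2) − 130·(+1.6)] / -23100 = -0.0006061
Head at (-140, -60) = 261.5 + (+0.008485)·(-185) + (-0.0006061)·(-275) = 260.10 m.
That is lower than the 262.7 m at 3, so the point is downgradient.

downgradient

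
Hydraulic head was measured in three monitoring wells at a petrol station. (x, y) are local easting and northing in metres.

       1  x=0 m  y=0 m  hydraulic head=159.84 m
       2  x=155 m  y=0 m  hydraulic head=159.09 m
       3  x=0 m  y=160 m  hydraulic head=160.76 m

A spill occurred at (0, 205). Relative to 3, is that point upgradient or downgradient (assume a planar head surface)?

∂h/∂x = (159.09 − 159.84) / (155 − 0) = -0.004839
∂h/∂y = (160.76 − 159.84) / (160 − 0) = +0.005750
Head at (0, 205) = 159.84 + (-0.004839)·(0) + (+0.005750)·(205) = 161.02 m.
That is higher than the 160.76 m at 3, so the point is upgradient.

upgradient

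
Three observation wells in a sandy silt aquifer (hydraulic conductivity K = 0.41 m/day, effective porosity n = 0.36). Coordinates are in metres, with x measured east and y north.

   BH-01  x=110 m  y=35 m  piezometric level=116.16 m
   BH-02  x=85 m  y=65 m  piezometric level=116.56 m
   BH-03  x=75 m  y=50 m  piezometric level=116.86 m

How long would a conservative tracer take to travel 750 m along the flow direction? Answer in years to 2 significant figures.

Taking BH-01 as reference: BH-02−BH-01 = (-25, 30, +0.40); BH-03−BH-01 = (-35, 15, +0.70).
Determinant of the coordinate differences = (-25)·15 − (-35)·30 = 675.
∂h/∂x = [(+0.40)·15 − (+0.70)·30] / 675 = -0.02222
∂h/∂y = [(-25)·(+0.70) − (-35)·(+0.40)] / 675 = -0.005185
|∇h| = √(-0.02222² + -0.005185²) = 0.02282
Seepage velocity v = K·i/n = 0.41 × 0.02282 / 0.36 = 0.02599 m/day.
t = 750 / 0.02599 = 2.886e+04 days = 79 years.

79 years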